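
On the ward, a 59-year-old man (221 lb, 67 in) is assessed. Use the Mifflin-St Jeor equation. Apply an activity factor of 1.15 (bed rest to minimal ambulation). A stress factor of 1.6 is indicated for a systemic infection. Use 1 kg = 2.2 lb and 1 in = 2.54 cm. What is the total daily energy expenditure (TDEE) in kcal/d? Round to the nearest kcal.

Convert to metric: weight = 221 ÷ 2.2 = 100.4545 kg; height = 67 × 2.54 = 170.18 cm.
Mifflin-St Jeor (male): BMR = 10(100.4545) + 6.25(170.18) − 5(59) + 5 = 1004.5455 + 1063.625 − 295 + 5 = 1778.1705 kcal/day.
TEE = BMR × activity factor = 1778.1705 × 1.15 = 2044.896 kcal/day.
Apply stress factor: 2044.896 × 1.6 = 3271.8336 kcal/day.

3272 kcal/d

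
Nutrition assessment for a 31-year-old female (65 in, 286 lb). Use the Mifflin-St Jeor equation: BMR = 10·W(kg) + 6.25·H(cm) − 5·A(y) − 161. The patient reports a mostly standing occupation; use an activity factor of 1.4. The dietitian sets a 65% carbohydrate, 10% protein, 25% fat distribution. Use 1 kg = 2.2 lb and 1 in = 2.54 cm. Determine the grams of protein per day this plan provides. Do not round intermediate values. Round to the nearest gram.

71 g/day

Convert to metric: weight = 286 ÷ 2.2 = 130 kg; height = 65 × 2.54 = 165.1 cm.
Mifflin-St Jeor (female): BMR = 10(130) + 6.25(165.1) − 5(31) − 161 = 1300 + 1031.875 − 155 − 161 = 2015.875 kcal/day.
TEE = 2015.875 × 1.4 = 2822.225 kcal/day.
Protein energy = 10% × 2822.225 = 282.2225 kcal.
Protein = 282.2225 ÷ 4 kcal/g = 70.5556 g.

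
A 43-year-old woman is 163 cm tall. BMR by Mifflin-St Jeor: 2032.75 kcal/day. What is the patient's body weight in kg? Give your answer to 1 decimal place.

2032.75 = 10·W + 6.25(163) − 5(43) − 161
10·W = 2032.75 − 642.75 = 1390, so W = 139 kg.

139.0 kg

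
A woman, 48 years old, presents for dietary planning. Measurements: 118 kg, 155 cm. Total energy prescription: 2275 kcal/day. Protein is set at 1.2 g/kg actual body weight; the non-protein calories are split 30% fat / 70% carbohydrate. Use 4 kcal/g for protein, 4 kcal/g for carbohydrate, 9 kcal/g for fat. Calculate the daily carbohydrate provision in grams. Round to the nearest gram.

Protein = 1.2 × 118 = 141.6 g → 141.6 × 4 = 566.4 kcal.
Non-protein calories = 2275 − 566.4 = 1708.6 kcal.
Fat: 30% × 1708.6 = 512.58 kcal; carbohydrate: 1196.02 kcal.
Carbohydrate: 1196.02 kcal ÷ 4 kcal/g = 299.005 g.

299 g/day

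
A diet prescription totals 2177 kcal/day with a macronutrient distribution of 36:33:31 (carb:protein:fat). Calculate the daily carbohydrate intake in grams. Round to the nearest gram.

Carbohydrate energy = 36% × 2177 = 783.72 kcal.
At 4 kcal/g: 783.72 ÷ 4 = 195.93 g.

196 g/day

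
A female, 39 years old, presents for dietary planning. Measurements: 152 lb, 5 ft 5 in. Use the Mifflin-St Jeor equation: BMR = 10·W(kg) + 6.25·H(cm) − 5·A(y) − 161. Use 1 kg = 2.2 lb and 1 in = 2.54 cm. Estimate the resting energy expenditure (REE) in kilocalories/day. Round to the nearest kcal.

1367 kilocalories/day

Convert to metric: weight = 152 ÷ 2.2 = 69.0909 kg; height = (5×12 + 5) × 2.54 = 65 × 2.54 = 165.1 cm.
Mifflin-St Jeor (female): BMR = 10(69.0909) + 6.25(165.1) − 5(39) − 161 = 690.9091 + 1031.875 − 195 − 161 = 1366.7841 kcal/day.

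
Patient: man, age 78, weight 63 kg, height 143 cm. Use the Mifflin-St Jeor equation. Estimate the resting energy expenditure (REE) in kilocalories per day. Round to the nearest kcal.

Mifflin-St Jeor (male): BMR = 10(63) + 6.25(143) − 5(78) + 5 = 630 + 893.75 − 390 + 5 = 1138.75 kcal/day.

1139 kilocalories per day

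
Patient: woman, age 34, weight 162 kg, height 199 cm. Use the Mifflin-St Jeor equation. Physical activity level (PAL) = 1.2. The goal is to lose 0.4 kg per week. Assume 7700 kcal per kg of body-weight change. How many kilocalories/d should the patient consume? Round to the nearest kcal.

2599 kilocalories/d

Mifflin-St Jeor (female): BMR = 10(162) + 6.25(199) − 5(34) − 161 = 1620 + 1243.75 − 170 − 161 = 2532.75 kcal/day.
TEE = 2532.75 × 1.2 = 3039.3 kcal/day.
Required daily deficit = 0.4 × 7700 ÷ 7 = 440 kcal/day.
Target intake = 3039.3 − 440 = 2599.3 kcal/day.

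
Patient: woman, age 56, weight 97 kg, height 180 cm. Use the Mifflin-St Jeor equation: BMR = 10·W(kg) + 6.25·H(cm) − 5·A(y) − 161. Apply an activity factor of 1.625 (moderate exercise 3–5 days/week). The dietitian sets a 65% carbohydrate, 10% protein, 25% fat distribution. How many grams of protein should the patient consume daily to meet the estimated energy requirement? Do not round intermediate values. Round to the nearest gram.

67 g/day

Mifflin-St Jeor (female): BMR = 10(97) + 6.25(180) − 5(56) − 161 = 970 + 1125 − 280 − 161 = 1654 kcal/day.
TEE = 1654 × 1.625 = 2687.75 kcal/day.
Protein energy = 10% × 2687.75 = 268.775 kcal.
Protein = 268.775 ÷ 4 kcal/g = 67.1938 g.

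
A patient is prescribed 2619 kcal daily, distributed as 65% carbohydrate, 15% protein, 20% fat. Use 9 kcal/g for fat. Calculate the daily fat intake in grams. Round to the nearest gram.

58 g/day

Fat energy = 20% × 2619 = 523.8 kcal.
At 9 kcal/g: 523.8 ÷ 9 = 58.2 g.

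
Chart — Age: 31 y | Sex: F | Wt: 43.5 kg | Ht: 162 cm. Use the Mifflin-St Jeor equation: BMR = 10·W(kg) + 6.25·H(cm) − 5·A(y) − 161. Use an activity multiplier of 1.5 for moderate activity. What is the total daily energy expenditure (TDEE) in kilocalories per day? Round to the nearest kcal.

Mifflin-St Jeor (female): BMR = 10(43.5) + 6.25(162) − 5(31) − 161 = 435 + 1012.5 − 155 − 161 = 1131.5 kcal/day.
TEE = BMR × activity factor = 1131.5 × 1.5 = 1697.25 kcal/day.

1697 kilocalories per day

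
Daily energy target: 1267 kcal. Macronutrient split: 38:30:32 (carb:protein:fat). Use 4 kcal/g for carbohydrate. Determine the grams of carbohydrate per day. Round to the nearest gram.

120 g/day

Carbohydrate energy = 38% × 1267 = 481.46 kcal.
At 4 kcal/g: 481.46 ÷ 4 = 120.365 g.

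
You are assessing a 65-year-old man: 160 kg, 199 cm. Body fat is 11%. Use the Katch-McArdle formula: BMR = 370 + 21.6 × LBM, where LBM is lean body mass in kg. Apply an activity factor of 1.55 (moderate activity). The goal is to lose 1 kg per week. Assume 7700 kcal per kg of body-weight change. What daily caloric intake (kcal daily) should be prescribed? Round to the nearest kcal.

LBM = 160 × (1 − 0.11) = 142.4 kg. Katch-McArdle: BMR = 370 + 21.6 × 142.4 = 3445.84 kcal/day.
TEE = 3445.84 × 1.55 = 5341.052 kcal/day.
Required daily deficit = 1 × 7700 ÷ 7 = 1100 kcal/day.
Target intake = 5341.052 − 1100 = 4241.052 kcal/day.

4241 kcal daily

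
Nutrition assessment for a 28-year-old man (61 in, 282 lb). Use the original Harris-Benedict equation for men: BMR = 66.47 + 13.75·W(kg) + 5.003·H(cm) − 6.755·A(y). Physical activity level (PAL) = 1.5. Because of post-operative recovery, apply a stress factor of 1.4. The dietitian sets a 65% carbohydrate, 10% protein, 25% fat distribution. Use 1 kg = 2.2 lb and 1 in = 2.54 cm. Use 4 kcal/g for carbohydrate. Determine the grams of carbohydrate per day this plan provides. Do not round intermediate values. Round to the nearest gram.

Convert to metric: weight = 282 ÷ 2.2 = 128.1818 kg; height = 61 × 2.54 = 154.94 cm.
Harris-Benedict: BMR = 66.47 + 13.75(128.1818) + 5.003(154.94) − 6.755(28) = 2414.9948 kcal/day.
TEE = 2414.9948 × 1.5 = 3622.4922 kcal/day.
With stress factor 1.4: 3622.4922 × 1.4 = 5071.4891 kcal/day.
Carbohydrate energy = 65% × 5071.4891 = 3296.4679 kcal.
Carbohydrate = 3296.4679 ÷ 4 kcal/g = 824.117 g.

824 g/day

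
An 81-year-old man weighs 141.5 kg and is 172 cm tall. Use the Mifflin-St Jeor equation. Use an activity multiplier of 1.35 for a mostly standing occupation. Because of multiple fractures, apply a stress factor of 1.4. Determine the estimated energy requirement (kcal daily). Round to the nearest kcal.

3950 kcal daily

Mifflin-St Jeor (male): BMR = 10(141.5) + 6.25(172) − 5(81) + 5 = 1415 + 1075 − 405 + 5 = 2090 kcal/day.
TEE = BMR × activity factor = 2090 × 1.35 = 2821.5 kcal/day.
Apply stress factor: 2821.5 × 1.4 = 3950.1 kcal/day.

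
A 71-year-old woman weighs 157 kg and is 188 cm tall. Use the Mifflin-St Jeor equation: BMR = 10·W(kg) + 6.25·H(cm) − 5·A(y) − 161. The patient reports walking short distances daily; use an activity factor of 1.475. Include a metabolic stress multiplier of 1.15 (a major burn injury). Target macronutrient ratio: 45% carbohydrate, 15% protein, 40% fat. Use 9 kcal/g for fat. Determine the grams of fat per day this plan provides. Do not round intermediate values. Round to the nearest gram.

Mifflin-St Jeor (female): BMR = 10(157) + 6.25(188) − 5(71) − 161 = 1570 + 1175 − 355 − 161 = 2229 kcal/day.
TEE = 2229 × 1.475 = 3287.775 kcal/day.
With stress factor 1.15: 3287.775 × 1.15 = 3780.9413 kcal/day.
Fat energy = 40% × 3780.9413 = 1512.3765 kcal.
Fat = 1512.3765 ÷ 9 kcal/g = 168.0418 g.

168 g/day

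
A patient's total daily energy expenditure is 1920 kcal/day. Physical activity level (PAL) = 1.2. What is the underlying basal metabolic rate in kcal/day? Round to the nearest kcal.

BMR = TEE ÷ activity factor = 1920 ÷ 1.2 = 1600 kcal/day.

1600 kcal/day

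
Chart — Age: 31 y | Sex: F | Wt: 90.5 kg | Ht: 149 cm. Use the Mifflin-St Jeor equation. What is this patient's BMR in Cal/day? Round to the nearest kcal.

Mifflin-St Jeor (female): BMR = 10(90.5) + 6.25(149) − 5(31) − 161 = 905 + 931.25 − 155 − 161 = 1520.25 kcal/day.

1520 Cal/day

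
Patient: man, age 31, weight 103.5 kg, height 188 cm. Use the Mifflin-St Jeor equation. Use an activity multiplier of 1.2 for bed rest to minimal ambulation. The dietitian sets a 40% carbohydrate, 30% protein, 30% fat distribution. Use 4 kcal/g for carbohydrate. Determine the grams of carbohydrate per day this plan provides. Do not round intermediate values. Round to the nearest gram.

247 g/day

Mifflin-St Jeor (male): BMR = 10(103.5) + 6.25(188) − 5(31) + 5 = 1035 + 1175 − 155 + 5 = 2060 kcal/day.
TEE = 2060 × 1.2 = 2472 kcal/day.
Carbohydrate energy = 40% × 2472 = 988.8 kcal.
Carbohydrate = 988.8 ÷ 4 kcal/g = 247.2 g.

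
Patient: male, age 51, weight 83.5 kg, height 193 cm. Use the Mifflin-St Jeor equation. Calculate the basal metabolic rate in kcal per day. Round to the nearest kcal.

1791 kcal per day

Mifflin-St Jeor (male): BMR = 10(83.5) + 6.25(193) − 5(51) + 5 = 835 + 1206.25 − 255 + 5 = 1791.25 kcal/day.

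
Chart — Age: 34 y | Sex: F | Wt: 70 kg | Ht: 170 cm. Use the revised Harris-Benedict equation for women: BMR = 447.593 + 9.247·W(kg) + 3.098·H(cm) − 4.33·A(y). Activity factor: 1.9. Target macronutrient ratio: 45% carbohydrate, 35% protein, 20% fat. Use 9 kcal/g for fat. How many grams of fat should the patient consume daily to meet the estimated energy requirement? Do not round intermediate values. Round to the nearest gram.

Harris-Benedict: BMR = 447.593 + 9.247(70) + 3.098(170) − 4.33(34) = 1474.323 kcal/day.
TEE = 1474.323 × 1.9 = 2801.2137 kcal/day.
Fat energy = 20% × 2801.2137 = 560.2427 kcal.
Fat = 560.2427 ÷ 9 kcal/g = 62.2492 g.

62 g/day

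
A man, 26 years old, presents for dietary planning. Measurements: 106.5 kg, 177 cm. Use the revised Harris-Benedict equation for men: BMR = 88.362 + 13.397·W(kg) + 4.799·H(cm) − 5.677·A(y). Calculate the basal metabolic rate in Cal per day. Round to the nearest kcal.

2217 Cal per day

Harris-Benedict: BMR = 88.362 + 13.397(106.5) + 4.799(177) − 5.677(26) = 2216.9635 kcal/day.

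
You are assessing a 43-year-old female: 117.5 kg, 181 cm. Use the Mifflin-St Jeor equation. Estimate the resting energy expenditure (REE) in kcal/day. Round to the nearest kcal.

1930 kcal/day

Mifflin-St Jeor (female): BMR = 10(117.5) + 6.25(181) − 5(43) − 161 = 1175 + 1131.25 − 215 − 161 = 1930.25 kcal/day.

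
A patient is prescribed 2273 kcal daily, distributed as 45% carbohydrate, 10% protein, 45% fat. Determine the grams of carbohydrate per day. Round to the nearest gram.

256 g/day

Carbohydrate energy = 45% × 2273 = 1022.85 kcal.
At 4 kcal/g: 1022.85 ÷ 4 = 255.7125 g.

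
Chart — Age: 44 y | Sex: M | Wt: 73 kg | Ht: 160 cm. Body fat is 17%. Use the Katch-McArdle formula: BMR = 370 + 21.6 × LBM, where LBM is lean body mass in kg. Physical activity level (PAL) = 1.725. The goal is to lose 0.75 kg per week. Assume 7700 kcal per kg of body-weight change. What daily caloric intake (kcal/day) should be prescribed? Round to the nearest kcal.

2071 kcal/day

LBM = 73 × (1 − 0.17) = 60.59 kg. Katch-McArdle: BMR = 370 + 21.6 × 60.59 = 1678.744 kcal/day.
TEE = 1678.744 × 1.725 = 2895.8334 kcal/day.
Required daily deficit = 0.75 × 7700 ÷ 7 = 825 kcal/day.
Target intake = 2895.8334 − 825 = 2070.8334 kcal/day.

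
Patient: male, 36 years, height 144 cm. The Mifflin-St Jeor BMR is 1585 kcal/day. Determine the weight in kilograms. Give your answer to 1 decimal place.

86.0 kg

1585 = 10·W + 6.25(144) − 5(36) + 5
10·W = 1585 − 725 = 860, so W = 86 kg.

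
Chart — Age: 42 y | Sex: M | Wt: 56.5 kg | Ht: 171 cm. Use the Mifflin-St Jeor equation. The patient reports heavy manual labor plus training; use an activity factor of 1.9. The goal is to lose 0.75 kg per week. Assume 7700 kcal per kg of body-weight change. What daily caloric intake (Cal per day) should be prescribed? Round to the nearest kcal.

Mifflin-St Jeor (male): BMR = 10(56.5) + 6.25(171) − 5(42) + 5 = 565 + 1068.75 − 210 + 5 = 1428.75 kcal/day.
TEE = 1428.75 × 1.9 = 2714.625 kcal/day.
Required daily deficit = 0.75 × 7700 ÷ 7 = 825 kcal/day.
Target intake = 2714.625 − 825 = 1889.625 kcal/day.

1890 Cal per day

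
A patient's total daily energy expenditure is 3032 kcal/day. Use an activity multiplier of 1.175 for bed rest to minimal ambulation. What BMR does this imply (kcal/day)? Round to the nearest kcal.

BMR = TEE ÷ activity factor = 3032 ÷ 1.175 = 2580.4255 kcal/day.

2580 kcal/day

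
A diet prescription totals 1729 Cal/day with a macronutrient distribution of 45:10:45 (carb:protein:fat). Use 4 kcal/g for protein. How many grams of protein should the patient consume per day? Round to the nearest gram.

43 g/day

Protein energy = 10% × 1729 = 172.9 kcal.
At 4 kcal/g: 172.9 ÷ 4 = 43.225 g.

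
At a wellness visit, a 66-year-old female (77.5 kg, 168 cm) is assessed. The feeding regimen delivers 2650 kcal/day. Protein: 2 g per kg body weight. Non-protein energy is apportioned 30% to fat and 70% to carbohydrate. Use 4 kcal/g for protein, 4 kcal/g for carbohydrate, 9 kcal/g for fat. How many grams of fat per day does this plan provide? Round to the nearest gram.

Protein = 2 × 77.5 = 155 g → 155 × 4 = 620 kcal.
Non-protein calories = 2650 − 620 = 2030 kcal.
Fat: 30% × 2030 = 609 kcal; carbohydrate: 1421 kcal.
Fat: 609 kcal ÷ 9 kcal/g = 67.6667 g.

68 g/day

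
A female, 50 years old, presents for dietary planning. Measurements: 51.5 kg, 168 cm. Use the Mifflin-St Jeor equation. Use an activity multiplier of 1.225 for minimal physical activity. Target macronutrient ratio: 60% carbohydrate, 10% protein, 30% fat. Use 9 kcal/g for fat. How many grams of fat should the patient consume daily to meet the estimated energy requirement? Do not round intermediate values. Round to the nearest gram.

47 g/day

Mifflin-St Jeor (female): BMR = 10(51.5) + 6.25(168) − 5(50) − 161 = 515 + 1050 − 250 − 161 = 1154 kcal/day.
TEE = 1154 × 1.225 = 1413.65 kcal/day.
Fat energy = 30% × 1413.65 = 424.095 kcal.
Fat = 424.095 ÷ 9 kcal/g = 47.1217 g.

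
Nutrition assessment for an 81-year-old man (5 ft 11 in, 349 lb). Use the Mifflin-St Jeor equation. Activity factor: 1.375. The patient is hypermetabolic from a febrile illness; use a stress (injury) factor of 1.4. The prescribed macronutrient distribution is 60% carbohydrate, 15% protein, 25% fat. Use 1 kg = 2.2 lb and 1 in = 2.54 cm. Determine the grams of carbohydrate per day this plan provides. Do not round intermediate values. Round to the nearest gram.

668 g/day

Convert to metric: weight = 349 ÷ 2.2 = 158.6364 kg; height = (5×12 + 11) × 2.54 = 71 × 2.54 = 180.34 cm.
Mifflin-St Jeor (male): BMR = 10(158.6364) + 6.25(180.34) − 5(81) + 5 = 1586.3636 + 1127.125 − 405 + 5 = 2313.4886 kcal/day.
TEE = 2313.4886 × 1.375 = 3181.0469 kcal/day.
With stress factor 1.4: 3181.0469 × 1.4 = 4453.4656 kcal/day.
Carbohydrate energy = 60% × 4453.4656 = 2672.0794 kcal.
Carbohydrate = 2672.0794 ÷ 4 kcal/g = 668.0198 g.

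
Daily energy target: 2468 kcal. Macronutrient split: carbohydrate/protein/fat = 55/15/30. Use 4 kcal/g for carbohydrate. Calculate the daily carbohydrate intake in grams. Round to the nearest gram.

Carbohydrate energy = 55% × 2468 = 1357.4 kcal.
At 4 kcal/g: 1357.4 ÷ 4 = 339.35 g.

339 g/day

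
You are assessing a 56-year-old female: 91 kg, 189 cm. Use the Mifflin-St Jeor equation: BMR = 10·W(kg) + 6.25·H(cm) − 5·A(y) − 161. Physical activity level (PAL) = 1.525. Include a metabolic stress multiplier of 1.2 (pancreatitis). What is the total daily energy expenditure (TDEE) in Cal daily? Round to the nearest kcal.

3020 Cal daily

Mifflin-St Jeor (female): BMR = 10(91) + 6.25(189) − 5(56) − 161 = 910 + 1181.25 − 280 − 161 = 1650.25 kcal/day.
TEE = BMR × activity factor = 1650.25 × 1.525 = 2516.6313 kcal/day.
Apply stress factor: 2516.6313 × 1.2 = 3019.9575 kcal/day.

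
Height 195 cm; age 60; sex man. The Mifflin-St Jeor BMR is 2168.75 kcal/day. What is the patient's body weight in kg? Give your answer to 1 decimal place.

2168.75 = 10·W + 6.25(195) − 5(60) + 5
10·W = 2168.75 − 923.75 = 1245, so W = 124.5 kg.

124.5 kg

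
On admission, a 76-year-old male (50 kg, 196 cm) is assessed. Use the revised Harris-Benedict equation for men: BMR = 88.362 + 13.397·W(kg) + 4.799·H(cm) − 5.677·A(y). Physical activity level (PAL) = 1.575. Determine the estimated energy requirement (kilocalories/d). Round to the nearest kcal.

1996 kilocalories/d

Harris-Benedict: BMR = 88.362 + 13.397(50) + 4.799(196) − 5.677(76) = 1267.364 kcal/day.
TEE = BMR × activity factor = 1267.364 × 1.575 = 1996.0983 kcal/day.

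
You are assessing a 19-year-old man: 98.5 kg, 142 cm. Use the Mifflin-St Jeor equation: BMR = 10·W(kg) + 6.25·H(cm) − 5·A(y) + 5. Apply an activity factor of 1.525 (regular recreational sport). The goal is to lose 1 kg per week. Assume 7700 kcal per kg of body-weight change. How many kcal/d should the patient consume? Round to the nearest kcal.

Mifflin-St Jeor (male): BMR = 10(98.5) + 6.25(142) − 5(19) + 5 = 985 + 887.5 − 95 + 5 = 1782.5 kcal/day.
TEE = 1782.5 × 1.525 = 2718.3125 kcal/day.
Required daily deficit = 1 × 7700 ÷ 7 = 1100 kcal/day.
Target intake = 2718.3125 − 1100 = 1618.3125 kcal/day.

1618 kcal/d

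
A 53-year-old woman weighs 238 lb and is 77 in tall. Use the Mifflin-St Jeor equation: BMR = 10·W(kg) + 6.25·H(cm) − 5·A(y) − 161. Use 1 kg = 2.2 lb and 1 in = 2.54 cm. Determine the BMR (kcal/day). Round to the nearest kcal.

Convert to metric: weight = 238 ÷ 2.2 = 108.1818 kg; height = 77 × 2.54 = 195.58 cm.
Mifflin-St Jeor (female): BMR = 10(108.1818) + 6.25(195.58) − 5(53) − 161 = 1081.8182 + 1222.375 − 265 − 161 = 1878.1932 kcal/day.

1878 kcal/day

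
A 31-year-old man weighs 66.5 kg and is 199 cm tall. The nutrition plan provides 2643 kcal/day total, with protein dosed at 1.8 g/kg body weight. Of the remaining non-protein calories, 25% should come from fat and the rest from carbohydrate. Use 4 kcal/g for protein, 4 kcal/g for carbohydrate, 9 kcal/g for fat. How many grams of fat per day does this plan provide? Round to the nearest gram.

60 g/day

Protein = 1.8 × 66.5 = 119.7 g → 119.7 × 4 = 478.8 kcal.
Non-protein calories = 2643 − 478.8 = 2164.2 kcal.
Fat: 25% × 2164.2 = 541.05 kcal; carbohydrate: 1623.15 kcal.
Fat: 541.05 kcal ÷ 9 kcal/g = 60.1167 g.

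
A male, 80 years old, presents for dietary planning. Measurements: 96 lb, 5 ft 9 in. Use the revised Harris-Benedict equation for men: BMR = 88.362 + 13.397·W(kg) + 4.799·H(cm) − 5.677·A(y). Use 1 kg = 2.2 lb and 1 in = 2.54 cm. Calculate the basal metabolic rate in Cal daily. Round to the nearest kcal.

Convert to metric: weight = 96 ÷ 2.2 = 43.6364 kg; height = (5×12 + 9) × 2.54 = 69 × 2.54 = 175.26 cm.
Harris-Benedict: BMR = 88.362 + 13.397(43.6364) + 4.799(175.26) − 5.677(80) = 1059.8711 kcal/day.

1060 Cal daily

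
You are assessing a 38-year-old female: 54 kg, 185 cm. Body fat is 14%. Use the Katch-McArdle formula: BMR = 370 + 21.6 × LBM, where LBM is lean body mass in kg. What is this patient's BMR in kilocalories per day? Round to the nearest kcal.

LBM = 54 × (1 − 0.14) = 46.44 kg. Katch-McArdle: BMR = 370 + 21.6 × 46.44 = 1373.104 kcal/day.

1373 kilocalories per day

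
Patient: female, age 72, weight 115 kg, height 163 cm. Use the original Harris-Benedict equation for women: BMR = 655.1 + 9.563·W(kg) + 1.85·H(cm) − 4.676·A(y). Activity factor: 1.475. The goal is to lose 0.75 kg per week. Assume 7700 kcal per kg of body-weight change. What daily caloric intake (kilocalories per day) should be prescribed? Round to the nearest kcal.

Harris-Benedict: BMR = 655.1 + 9.563(115) + 1.85(163) − 4.676(72) = 1719.723 kcal/day.
TEE = 1719.723 × 1.475 = 2536.5914 kcal/day.
Required daily deficit = 0.75 × 7700 ÷ 7 = 825 kcal/day.
Target intake = 2536.5914 − 825 = 1711.5914 kcal/day.

1712 kilocalories per day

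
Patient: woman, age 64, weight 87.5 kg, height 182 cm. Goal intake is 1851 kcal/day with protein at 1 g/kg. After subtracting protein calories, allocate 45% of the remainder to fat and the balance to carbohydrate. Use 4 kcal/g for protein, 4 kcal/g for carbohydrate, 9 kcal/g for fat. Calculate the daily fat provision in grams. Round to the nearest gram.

Protein = 1 × 87.5 = 87.5 g → 87.5 × 4 = 350 kcal.
Non-protein calories = 1851 − 350 = 1501 kcal.
Fat: 45% × 1501 = 675.45 kcal; carbohydrate: 825.55 kcal.
Fat: 675.45 kcal ÷ 9 kcal/g = 75.05 g.

75 g/day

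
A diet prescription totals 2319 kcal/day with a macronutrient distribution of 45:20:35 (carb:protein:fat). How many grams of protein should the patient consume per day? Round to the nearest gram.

Protein energy = 20% × 2319 = 463.8 kcal.
At 4 kcal/g: 463.8 ÷ 4 = 115.95 g.

116 g/day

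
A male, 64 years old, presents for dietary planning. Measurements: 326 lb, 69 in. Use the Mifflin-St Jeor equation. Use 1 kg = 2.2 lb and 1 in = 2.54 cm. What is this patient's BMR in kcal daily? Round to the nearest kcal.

Convert to metric: weight = 326 ÷ 2.2 = 148.1818 kg; height = 69 × 2.54 = 175.26 cm.
Mifflin-St Jeor (male): BMR = 10(148.1818) + 6.25(175.26) − 5(64) + 5 = 1481.8182 + 1095.375 − 320 + 5 = 2262.1932 kcal/day.

2262 kcal daily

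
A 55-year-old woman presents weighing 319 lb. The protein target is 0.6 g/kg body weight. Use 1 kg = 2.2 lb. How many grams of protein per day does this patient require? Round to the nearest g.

87 g/day

Weight in kg = 319 ÷ 2.2 = 145 kg.
Protein = 0.6 g/kg × 145 kg = 87 g/day.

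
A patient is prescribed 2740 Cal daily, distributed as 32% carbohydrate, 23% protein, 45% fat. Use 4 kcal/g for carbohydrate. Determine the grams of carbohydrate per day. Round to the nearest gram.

219 g/day

Carbohydrate energy = 32% × 2740 = 876.8 kcal.
At 4 kcal/g: 876.8 ÷ 4 = 219.2 g.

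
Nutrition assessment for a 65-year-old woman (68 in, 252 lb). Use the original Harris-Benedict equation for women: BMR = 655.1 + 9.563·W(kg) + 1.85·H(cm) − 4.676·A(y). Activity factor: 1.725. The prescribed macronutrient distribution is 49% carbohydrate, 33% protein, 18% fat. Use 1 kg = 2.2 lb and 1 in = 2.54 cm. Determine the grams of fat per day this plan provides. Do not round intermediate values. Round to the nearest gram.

61 g/day

Convert to metric: weight = 252 ÷ 2.2 = 114.5455 kg; height = 68 × 2.54 = 172.72 cm.
Harris-Benedict: BMR = 655.1 + 9.563(114.5455) + 1.85(172.72) − 4.676(65) = 1766.0902 kcal/day.
TEE = 1766.0902 × 1.725 = 3046.5056 kcal/day.
Fat energy = 18% × 3046.5056 = 548.371 kcal.
Fat = 548.371 ÷ 9 kcal/g = 60.9301 g.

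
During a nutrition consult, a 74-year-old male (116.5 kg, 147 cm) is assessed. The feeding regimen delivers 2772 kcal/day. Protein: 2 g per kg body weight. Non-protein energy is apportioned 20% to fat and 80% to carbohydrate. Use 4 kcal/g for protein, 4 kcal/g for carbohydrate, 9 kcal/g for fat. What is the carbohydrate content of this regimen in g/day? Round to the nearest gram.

368 g/day

Protein = 2 × 116.5 = 233 g → 233 × 4 = 932 kcal.
Non-protein calories = 2772 − 932 = 1840 kcal.
Fat: 20% × 1840 = 368 kcal; carbohydrate: 1472 kcal.
Carbohydrate: 1472 kcal ÷ 4 kcal/g = 368 g.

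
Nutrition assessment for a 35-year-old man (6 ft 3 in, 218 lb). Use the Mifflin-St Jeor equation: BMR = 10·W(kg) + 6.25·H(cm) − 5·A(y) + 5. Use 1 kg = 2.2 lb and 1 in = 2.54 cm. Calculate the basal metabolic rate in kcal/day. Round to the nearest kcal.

Convert to metric: weight = 218 ÷ 2.2 = 99.0909 kg; height = (6×12 + 3) × 2.54 = 75 × 2.54 = 190.5 cm.
Mifflin-St Jeor (male): BMR = 10(99.0909) + 6.25(190.5) − 5(35) + 5 = 990.9091 + 1190.625 − 175 + 5 = 2011.5341 kcal/day.

2012 kcal/day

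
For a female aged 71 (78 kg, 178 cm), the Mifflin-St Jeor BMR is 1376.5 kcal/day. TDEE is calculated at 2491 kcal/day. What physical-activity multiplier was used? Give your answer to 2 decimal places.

1.81

Activity factor = TEE ÷ BMR = 2491 ÷ 1376.5 = 1.81.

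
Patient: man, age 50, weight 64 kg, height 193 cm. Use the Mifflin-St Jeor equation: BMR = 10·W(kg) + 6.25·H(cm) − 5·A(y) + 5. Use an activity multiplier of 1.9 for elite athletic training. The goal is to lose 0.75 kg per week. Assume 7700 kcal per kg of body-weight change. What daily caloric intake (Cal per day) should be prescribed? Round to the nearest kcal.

Mifflin-St Jeor (male): BMR = 10(64) + 6.25(193) − 5(50) + 5 = 640 + 1206.25 − 250 + 5 = 1601.25 kcal/day.
TEE = 1601.25 × 1.9 = 3042.375 kcal/day.
Required daily deficit = 0.75 × 7700 ÷ 7 = 825 kcal/day.
Target intake = 3042.375 − 825 = 2217.375 kcal/day.

2217 Cal per day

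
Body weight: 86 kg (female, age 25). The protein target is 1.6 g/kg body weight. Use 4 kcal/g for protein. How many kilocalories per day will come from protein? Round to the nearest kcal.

Protein = 1.6 g/kg × 86 kg = 137.6 g/day.
Protein energy = 137.6 g × 4 kcal/g = 550.4 kcal/day.

550 kcal/day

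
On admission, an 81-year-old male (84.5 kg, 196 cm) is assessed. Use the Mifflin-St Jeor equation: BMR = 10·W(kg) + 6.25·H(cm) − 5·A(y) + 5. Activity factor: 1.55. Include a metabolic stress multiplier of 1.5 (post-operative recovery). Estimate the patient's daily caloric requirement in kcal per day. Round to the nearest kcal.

Mifflin-St Jeor (male): BMR = 10(84.5) + 6.25(196) − 5(81) + 5 = 845 + 1225 − 405 + 5 = 1670 kcal/day.
TEE = BMR × activity factor = 1670 × 1.55 = 2588.5 kcal/day.
Apply stress factor: 2588.5 × 1.5 = 3882.75 kcal/day.

3883 kcal per day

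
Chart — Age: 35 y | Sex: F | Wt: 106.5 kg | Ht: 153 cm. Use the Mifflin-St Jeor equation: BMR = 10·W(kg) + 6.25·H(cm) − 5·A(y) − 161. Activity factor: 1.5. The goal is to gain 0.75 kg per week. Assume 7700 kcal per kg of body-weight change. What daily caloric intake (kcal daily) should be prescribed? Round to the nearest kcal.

Mifflin-St Jeor (female): BMR = 10(106.5) + 6.25(153) − 5(35) − 161 = 1065 + 956.25 − 175 − 161 = 1685.25 kcal/day.
TEE = 1685.25 × 1.5 = 2527.875 kcal/day.
Required daily surplus = 0.75 × 7700 ÷ 7 = 825 kcal/day.
Target intake = 2527.875 + 825 = 3352.875 kcal/day.

3353 kcal daily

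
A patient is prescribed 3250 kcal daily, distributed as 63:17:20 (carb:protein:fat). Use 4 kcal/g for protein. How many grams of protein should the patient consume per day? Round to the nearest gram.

138 g/day

Protein energy = 17% × 3250 = 552.5 kcal.
At 4 kcal/g: 552.5 ÷ 4 = 138.125 g.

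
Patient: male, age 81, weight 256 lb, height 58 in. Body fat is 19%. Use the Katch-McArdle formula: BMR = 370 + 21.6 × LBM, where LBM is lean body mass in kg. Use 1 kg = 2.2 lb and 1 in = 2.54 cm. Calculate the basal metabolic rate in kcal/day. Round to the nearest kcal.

2406 kcal/day

Convert to metric: weight = 256 ÷ 2.2 = 116.3636 kg; height = 58 × 2.54 = 147.32 cm.
LBM = 116.3636 × (1 − 0.19) = 94.2545 kg. Katch-McArdle: BMR = 370 + 21.6 × 94.2545 = 2405.8982 kcal/day.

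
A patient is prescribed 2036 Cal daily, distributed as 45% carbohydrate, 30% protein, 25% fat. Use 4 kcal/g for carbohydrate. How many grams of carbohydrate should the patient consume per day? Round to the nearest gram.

229 g/day

Carbohydrate energy = 45% × 2036 = 916.2 kcal.
At 4 kcal/g: 916.2 ÷ 4 = 229.05 g.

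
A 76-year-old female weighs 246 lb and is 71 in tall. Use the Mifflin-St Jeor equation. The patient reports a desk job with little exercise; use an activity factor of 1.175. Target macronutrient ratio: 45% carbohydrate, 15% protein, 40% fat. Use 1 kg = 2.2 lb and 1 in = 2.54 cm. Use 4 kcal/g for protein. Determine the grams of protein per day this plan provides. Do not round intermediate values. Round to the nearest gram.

Convert to metric: weight = 246 ÷ 2.2 = 111.8182 kg; height = 71 × 2.54 = 180.34 cm.
Mifflin-St Jeor (female): BMR = 10(111.8182) + 6.25(180.34) − 5(76) − 161 = 1118.1818 + 1127.125 − 380 − 161 = 1704.3068 kcal/day.
TEE = 1704.3068 × 1.175 = 2002.5605 kcal/day.
Protein energy = 15% × 2002.5605 = 300.3841 kcal.
Protein = 300.3841 ÷ 4 kcal/g = 75.096 g.

75 g/day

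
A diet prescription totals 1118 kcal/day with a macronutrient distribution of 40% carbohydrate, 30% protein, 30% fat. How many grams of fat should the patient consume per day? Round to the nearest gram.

37 g/day

Fat energy = 30% × 1118 = 335.4 kcal.
At 9 kcal/g: 335.4 ÷ 9 = 37.2667 g.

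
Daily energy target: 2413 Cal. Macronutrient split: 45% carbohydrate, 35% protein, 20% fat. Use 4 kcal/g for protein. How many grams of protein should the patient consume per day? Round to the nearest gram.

211 g/day

Protein energy = 35% × 2413 = 844.55 kcal.
At 4 kcal/g: 844.55 ÷ 4 = 211.1375 g.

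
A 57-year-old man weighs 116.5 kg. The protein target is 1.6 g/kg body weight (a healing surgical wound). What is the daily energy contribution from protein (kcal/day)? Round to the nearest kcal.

Protein = 1.6 g/kg × 116.5 kg = 186.4 g/day.
Protein energy = 186.4 g × 4 kcal/g = 745.6 kcal/day.

746 kcal/day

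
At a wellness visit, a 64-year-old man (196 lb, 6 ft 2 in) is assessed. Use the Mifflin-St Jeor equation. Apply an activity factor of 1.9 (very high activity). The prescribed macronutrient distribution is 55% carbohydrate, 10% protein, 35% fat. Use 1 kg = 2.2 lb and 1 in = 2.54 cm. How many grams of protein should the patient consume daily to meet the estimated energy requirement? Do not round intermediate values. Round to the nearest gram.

83 g/day

Convert to metric: weight = 196 ÷ 2.2 = 89.0909 kg; height = (6×12 + 2) × 2.54 = 74 × 2.54 = 187.96 cm.
Mifflin-St Jeor (male): BMR = 10(89.0909) + 6.25(187.96) − 5(64) + 5 = 890.9091 + 1174.75 − 320 + 5 = 1750.6591 kcal/day.
TEE = 1750.6591 × 1.9 = 3326.2523 kcal/day.
Protein energy = 10% × 3326.2523 = 332.6252 kcal.
Protein = 332.6252 ÷ 4 kcal/g = 83.1563 g.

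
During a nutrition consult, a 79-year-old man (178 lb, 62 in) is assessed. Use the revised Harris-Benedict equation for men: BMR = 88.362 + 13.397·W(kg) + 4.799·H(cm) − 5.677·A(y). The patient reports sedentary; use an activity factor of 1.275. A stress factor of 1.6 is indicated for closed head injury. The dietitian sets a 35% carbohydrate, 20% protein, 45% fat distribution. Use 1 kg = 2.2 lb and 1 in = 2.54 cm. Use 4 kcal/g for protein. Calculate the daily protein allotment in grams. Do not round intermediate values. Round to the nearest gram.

151 g/day

Convert to metric: weight = 178 ÷ 2.2 = 80.9091 kg; height = 62 × 2.54 = 157.48 cm.
Harris-Benedict: BMR = 88.362 + 13.397(80.9091) + 4.799(157.48) − 5.677(79) = 1479.5646 kcal/day.
TEE = 1479.5646 × 1.275 = 1886.4449 kcal/day.
With stress factor 1.6: 1886.4449 × 1.6 = 3018.3118 kcal/day.
Protein energy = 20% × 3018.3118 = 603.6624 kcal.
Protein = 603.6624 ÷ 4 kcal/g = 150.9156 g.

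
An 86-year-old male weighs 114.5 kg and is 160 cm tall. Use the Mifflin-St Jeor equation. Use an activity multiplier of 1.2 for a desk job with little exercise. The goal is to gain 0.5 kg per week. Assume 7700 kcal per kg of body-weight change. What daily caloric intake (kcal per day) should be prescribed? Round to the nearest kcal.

Mifflin-St Jeor (male): BMR = 10(114.5) + 6.25(160) − 5(86) + 5 = 1145 + 1000 − 430 + 5 = 1720 kcal/day.
TEE = 1720 × 1.2 = 2064 kcal/day.
Required daily surplus = 0.5 × 7700 ÷ 7 = 550 kcal/day.
Target intake = 2064 + 550 = 2614 kcal/day.

2614 kcal per day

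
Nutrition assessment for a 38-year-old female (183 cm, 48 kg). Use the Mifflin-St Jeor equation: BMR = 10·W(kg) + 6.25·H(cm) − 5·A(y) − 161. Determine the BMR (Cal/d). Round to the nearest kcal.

Mifflin-St Jeor (female): BMR = 10(48) + 6.25(183) − 5(38) − 161 = 480 + 1143.75 − 190 − 161 = 1272.75 kcal/day.

1273 Cal/d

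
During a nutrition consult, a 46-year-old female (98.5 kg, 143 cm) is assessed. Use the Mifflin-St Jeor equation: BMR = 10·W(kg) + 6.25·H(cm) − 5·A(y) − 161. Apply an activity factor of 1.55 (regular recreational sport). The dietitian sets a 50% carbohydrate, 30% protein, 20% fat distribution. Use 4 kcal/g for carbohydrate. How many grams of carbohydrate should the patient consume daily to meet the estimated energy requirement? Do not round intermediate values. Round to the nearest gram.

Mifflin-St Jeor (female): BMR = 10(98.5) + 6.25(143) − 5(46) − 161 = 985 + 893.75 − 230 − 161 = 1487.75 kcal/day.
TEE = 1487.75 × 1.55 = 2306.0125 kcal/day.
Carbohydrate energy = 50% × 2306.0125 = 1153.0063 kcal.
Carbohydrate = 1153.0063 ÷ 4 kcal/g = 288.2516 g.

288 g/day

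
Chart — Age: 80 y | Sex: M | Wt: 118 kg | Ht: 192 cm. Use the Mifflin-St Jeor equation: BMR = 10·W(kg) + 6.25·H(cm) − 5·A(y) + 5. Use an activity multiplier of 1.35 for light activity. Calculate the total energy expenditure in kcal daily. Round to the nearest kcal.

2680 kcal daily

Mifflin-St Jeor (male): BMR = 10(118) + 6.25(192) − 5(80) + 5 = 1180 + 1200 − 400 + 5 = 1985 kcal/day.
TEE = BMR × activity factor = 1985 × 1.35 = 2679.75 kcal/day.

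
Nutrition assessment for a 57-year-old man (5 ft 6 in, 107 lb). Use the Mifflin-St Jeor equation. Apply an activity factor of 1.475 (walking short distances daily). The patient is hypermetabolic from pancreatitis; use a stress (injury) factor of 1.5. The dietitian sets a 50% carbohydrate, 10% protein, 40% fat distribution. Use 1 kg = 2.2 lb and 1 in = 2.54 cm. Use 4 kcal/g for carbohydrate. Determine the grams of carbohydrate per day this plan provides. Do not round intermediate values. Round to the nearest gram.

Convert to metric: weight = 107 ÷ 2.2 = 48.6364 kg; height = (5×12 + 6) × 2.54 = 66 × 2.54 = 167.64 cm.
Mifflin-St Jeor (male): BMR = 10(48.6364) + 6.25(167.64) − 5(57) + 5 = 486.3636 + 1047.75 − 285 + 5 = 1254.1136 kcal/day.
TEE = 1254.1136 × 1.475 = 1849.8176 kcal/day.
With stress factor 1.5: 1849.8176 × 1.5 = 2774.7264 kcal/day.
Carbohydrate energy = 50% × 2774.7264 = 1387.3632 kcal.
Carbohydrate = 1387.3632 ÷ 4 kcal/g = 346.8408 g.

347 g/day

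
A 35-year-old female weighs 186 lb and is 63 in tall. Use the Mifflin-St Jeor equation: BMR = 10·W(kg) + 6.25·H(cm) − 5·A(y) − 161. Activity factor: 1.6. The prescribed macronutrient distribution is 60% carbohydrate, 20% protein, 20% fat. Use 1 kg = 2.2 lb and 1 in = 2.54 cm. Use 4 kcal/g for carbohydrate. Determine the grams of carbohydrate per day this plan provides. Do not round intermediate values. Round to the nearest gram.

Convert to metric: weight = 186 ÷ 2.2 = 84.5455 kg; height = 63 × 2.54 = 160.02 cm.
Mifflin-St Jeor (female): BMR = 10(84.5455) + 6.25(160.02) − 5(35) − 161 = 845.4545 + 1000.125 − 175 − 161 = 1509.5795 kcal/day.
TEE = 1509.5795 × 1.6 = 2415.3273 kcal/day.
Carbohydrate energy = 60% × 2415.3273 = 1449.1964 kcal.
Carbohydrate = 1449.1964 ÷ 4 kcal/g = 362.2991 g.

362 g/day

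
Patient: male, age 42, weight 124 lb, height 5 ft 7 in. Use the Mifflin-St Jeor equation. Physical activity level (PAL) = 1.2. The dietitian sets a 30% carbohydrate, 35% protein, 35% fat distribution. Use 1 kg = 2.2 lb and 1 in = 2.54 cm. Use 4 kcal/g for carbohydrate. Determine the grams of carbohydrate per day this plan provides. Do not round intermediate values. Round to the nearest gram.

128 g/day

Convert to metric: weight = 124 ÷ 2.2 = 56.3636 kg; height = (5×12 + 7) × 2.54 = 67 × 2.54 = 170.18 cm.
Mifflin-St Jeor (male): BMR = 10(56.3636) + 6.25(170.18) − 5(42) + 5 = 563.6364 + 1063.625 − 210 + 5 = 1422.2614 kcal/day.
TEE = 1422.2614 × 1.2 = 1706.7136 kcal/day.
Carbohydrate energy = 30% × 1706.7136 = 512.0141 kcal.
Carbohydrate = 512.0141 ÷ 4 kcal/g = 128.0035 g.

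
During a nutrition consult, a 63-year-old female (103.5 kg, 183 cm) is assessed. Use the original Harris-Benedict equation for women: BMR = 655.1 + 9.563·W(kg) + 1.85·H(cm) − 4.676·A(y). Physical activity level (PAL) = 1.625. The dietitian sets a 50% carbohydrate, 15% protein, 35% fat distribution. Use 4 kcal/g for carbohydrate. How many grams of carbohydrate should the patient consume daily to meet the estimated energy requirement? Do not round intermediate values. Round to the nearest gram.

Harris-Benedict: BMR = 655.1 + 9.563(103.5) + 1.85(183) − 4.676(63) = 1688.8325 kcal/day.
TEE = 1688.8325 × 1.625 = 2744.3528 kcal/day.
Carbohydrate energy = 50% × 2744.3528 = 1372.1764 kcal.
Carbohydrate = 1372.1764 ÷ 4 kcal/g = 343.0441 g.

343 g/day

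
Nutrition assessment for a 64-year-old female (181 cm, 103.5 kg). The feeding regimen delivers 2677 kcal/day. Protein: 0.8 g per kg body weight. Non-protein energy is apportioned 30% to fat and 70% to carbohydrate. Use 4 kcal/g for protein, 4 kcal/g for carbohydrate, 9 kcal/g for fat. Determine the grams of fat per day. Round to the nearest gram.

Protein = 0.8 × 103.5 = 82.8 g → 82.8 × 4 = 331.2 kcal.
Non-protein calories = 2677 − 331.2 = 2345.8 kcal.
Fat: 30% × 2345.8 = 703.74 kcal; carbohydrate: 1642.06 kcal.
Fat: 703.74 kcal ÷ 9 kcal/g = 78.1933 g.

78 g/day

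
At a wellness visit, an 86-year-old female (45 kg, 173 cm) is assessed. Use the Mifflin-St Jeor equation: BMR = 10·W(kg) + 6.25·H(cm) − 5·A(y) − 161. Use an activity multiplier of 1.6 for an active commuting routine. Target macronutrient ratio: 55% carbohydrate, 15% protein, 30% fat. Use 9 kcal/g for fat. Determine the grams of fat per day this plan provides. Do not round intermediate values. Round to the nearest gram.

Mifflin-St Jeor (female): BMR = 10(45) + 6.25(173) − 5(86) − 161 = 450 + 1081.25 − 430 − 161 = 940.25 kcal/day.
TEE = 940.25 × 1.6 = 1504.4 kcal/day.
Fat energy = 30% × 1504.4 = 451.32 kcal.
Fat = 451.32 ÷ 9 kcal/g = 50.1467 g.

50 g/day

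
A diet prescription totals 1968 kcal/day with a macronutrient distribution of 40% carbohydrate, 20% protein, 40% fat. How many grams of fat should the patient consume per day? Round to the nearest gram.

87 g/day

Fat energy = 40% × 1968 = 787.2 kcal.
At 9 kcal/g: 787.2 ÷ 9 = 87.4667 g.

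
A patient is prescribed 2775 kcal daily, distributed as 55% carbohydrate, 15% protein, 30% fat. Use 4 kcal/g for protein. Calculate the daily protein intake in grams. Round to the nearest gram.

Protein energy = 15% × 2775 = 416.25 kcal.
At 4 kcal/g: 416.25 ÷ 4 = 104.0625 g.

104 g/day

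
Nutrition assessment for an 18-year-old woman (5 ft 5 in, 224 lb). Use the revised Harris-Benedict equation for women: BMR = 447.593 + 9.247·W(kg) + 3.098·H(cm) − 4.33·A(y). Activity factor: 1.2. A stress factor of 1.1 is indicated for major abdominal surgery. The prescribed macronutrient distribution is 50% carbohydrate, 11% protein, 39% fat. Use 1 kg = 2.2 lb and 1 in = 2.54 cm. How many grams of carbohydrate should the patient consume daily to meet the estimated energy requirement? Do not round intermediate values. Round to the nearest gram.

Convert to metric: weight = 224 ÷ 2.2 = 101.8182 kg; height = (5×12 + 5) × 2.54 = 65 × 2.54 = 165.1 cm.
Harris-Benedict: BMR = 447.593 + 9.247(101.8182) + 3.098(165.1) − 4.33(18) = 1822.6455 kcal/day.
TEE = 1822.6455 × 1.2 = 2187.1746 kcal/day.
With stress factor 1.1: 2187.1746 × 1.1 = 2405.8921 kcal/day.
Carbohydrate energy = 50% × 2405.8921 = 1202.946 kcal.
Carbohydrate = 1202.946 ÷ 4 kcal/g = 300.7365 g.

301 g/day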